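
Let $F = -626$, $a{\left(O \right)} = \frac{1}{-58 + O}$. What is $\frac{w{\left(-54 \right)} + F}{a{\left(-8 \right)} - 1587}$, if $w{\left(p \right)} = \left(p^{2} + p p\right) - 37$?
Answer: $- \frac{341154}{104743} \approx -3.2571$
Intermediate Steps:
$w{\left(p \right)} = -37 + 2 p^{2}$ ($w{\left(p \right)} = \left(p^{2} + p^{2}\right) - 37 = 2 p^{2} - 37 = -37 + 2 p^{2}$)
$\frac{w{\left(-54 \right)} + F}{a{\left(-8 \right)} - 1587} = \frac{\left(-37 + 2 \left(-54\right)^{2}\right) - 626}{\frac{1}{-58 - 8} - 1587} = \frac{\left(-37 + 2 \cdot 2916\right) - 626}{\frac{1}{-66} - 1587} = \frac{\left(-37 + 5832\right) - 626}{- \frac{1}{66} - 1587} = \frac{5795 - 626}{- \frac{104743}{66}} = 5169 \left(- \frac{66}{104743}\right) = - \frac{341154}{104743}$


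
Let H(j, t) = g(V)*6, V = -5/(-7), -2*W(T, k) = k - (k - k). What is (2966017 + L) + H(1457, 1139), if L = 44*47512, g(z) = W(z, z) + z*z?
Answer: 247770750/49 ≈ 5.0565e+6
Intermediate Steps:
W(T, k) = -k/2 (W(T, k) = -(k - (k - k))/2 = -(k - 1*0)/2 = -(k + 0)/2 = -k/2)
V = 5/7 (V = -5*(-⅐) = 5/7 ≈ 0.71429)
g(z) = z² - z/2 (g(z) = -z/2 + z*z = -z/2 + z² = z² - z/2)
L = 2090528
H(j, t) = 45/49 (H(j, t) = (5*(-½ + 5/7)/7)*6 = ((5/7)*(3/14))*6 = (15/98)*6 = 45/49)
(2966017 + L) + H(1457, 1139) = (2966017 + 2090528) + 45/49 = 5056545 + 45/49 = 247770750/49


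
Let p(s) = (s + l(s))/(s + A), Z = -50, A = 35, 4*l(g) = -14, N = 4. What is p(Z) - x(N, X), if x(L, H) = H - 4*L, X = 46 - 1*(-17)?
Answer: -1303/30 ≈ -43.433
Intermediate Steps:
X = 63 (X = 46 + 17 = 63)
l(g) = -7/2 (l(g) = (1/4)*(-14) = -7/2)
p(s) = (-7/2 + s)/(35 + s) (p(s) = (s - 7/2)/(s + 35) = (-7/2 + s)/(35 + s))
p(Z) - x(N, X) = (-7/2 - 50)/(35 - 50) - (63 - 4*4) = -107/2/(-15) - (63 - 16) = -1/15*(-107/2) - 1*47 = 107/30 - 47 = -1303/30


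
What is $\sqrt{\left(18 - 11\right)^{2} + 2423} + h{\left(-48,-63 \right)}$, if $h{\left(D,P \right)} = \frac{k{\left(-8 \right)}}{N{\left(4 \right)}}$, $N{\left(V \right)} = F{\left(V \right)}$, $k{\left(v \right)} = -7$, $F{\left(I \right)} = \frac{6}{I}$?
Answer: $- \frac{14}{3} + 2 \sqrt{618} \approx 45.053$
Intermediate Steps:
$N{\left(V \right)} = \frac{6}{V}$
$h{\left(D,P \right)} = - \frac{14}{3}$ ($h{\left(D,P \right)} = - \frac{7}{6 \cdot \frac{1}{4}} = - \frac{7}{\frac{3}{2}} = \left(-7\right) \frac{2}{3} = - \frac{14}{3}$)
$\sqrt{\left(18 - 11\right)^{2} + 2423} + h{\left(-48,-63 \right)} = \sqrt{\left(18 - 11\right)^{2} + 2423} - \frac{14}{3} = \sqrt{7^{2} + 2423} - \frac{14}{3} = \sqrt{49 + 2423} - \frac{14}{3} = \sqrt{2472} - \frac{14}{3} = 2 \sqrt{618} - \frac{14}{3} = - \frac{14}{3} + 2 \sqrt{618}$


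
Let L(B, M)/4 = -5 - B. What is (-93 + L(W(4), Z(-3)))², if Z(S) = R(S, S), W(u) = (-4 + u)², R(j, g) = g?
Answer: 12769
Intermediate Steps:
Z(S) = S
L(B, M) = -20 - 4*B (L(B, M) = 4*(-5 - B) = -20 - 4*B)
(-93 + L(W(4), Z(-3)))² = (-93 + (-20 - 4*(-4 + 4)²))² = (-93 + (-20 - 4*0²))² = (-93 + (-20 - 4*0))² = (-93 + (-20 + 0))² = (-93 - 20)² = (-113)² = 12769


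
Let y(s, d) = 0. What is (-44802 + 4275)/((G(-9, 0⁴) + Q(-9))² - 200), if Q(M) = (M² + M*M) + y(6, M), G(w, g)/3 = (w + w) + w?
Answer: -40527/6361 ≈ -6.3712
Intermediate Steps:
G(w, g) = 9*w (G(w, g) = 3*((w + w) + w) = 3*(2*w + w) = 3*(3*w) = 9*w)
Q(M) = 2*M² (Q(M) = (M² + M*M) + 0 = (M² + M²) + 0 = 2*M² + 0 = 2*M²)
(-44802 + 4275)/((G(-9, 0⁴) + Q(-9))² - 200) = (-44802 + 4275)/((9*(-9) + 2*(-9)²)² - 200) = -40527/((-81 + 2*81)² - 200) = -40527/((-81 + 162)² - 200) = -40527/(81² - 200) = -40527/(6561 - 200) = -40527/6361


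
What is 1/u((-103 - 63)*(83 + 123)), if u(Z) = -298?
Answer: -1/298 ≈ -0.0033557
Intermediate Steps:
1/u((-103 - 63)*(83 + 123)) = 1/(-298) = -1/298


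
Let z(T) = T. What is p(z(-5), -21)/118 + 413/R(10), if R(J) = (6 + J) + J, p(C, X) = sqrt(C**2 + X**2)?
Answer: 413/26 + sqrt(466)/118 ≈ 16.068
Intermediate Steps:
R(J) = 6 + 2*J
p(z(-5), -21)/118 + 413/R(10) = sqrt((-5)**2 + (-21)**2)/118 + 413/(6 + 2*10) = sqrt(25 + 441)*(1/118) + 413/(6 + 20) = sqrt(466)*(1/118) + 413/26 = sqrt(466)/118 + 413*(1/26) = sqrt(466)/118 + 413/26 = 413/26 + sqrt(466)/118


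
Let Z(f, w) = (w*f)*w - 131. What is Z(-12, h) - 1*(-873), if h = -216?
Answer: -559130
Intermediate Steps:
Z(f, w) = -131 + f*w² (Z(f, w) = (f*w)*w - 131 = f*w² - 131 = -131 + f*w²)
Z(-12, h) - 1*(-873) = (-131 - 12*(-216)²) - 1*(-873) = (-131 - 12*46656) + 873 = (-131 - 559872) + 873 = -560003 + 873 = -559130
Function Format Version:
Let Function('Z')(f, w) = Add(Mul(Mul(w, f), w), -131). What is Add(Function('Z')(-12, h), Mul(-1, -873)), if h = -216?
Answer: -559130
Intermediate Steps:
Function('Z')(f, w) = Add(-131, Mul(f, Pow(w, 2))) (Function('Z')(f, w) = Add(Mul(Mul(f, w), w), -131) = Add(Mul(f, Pow(w, 2)), -131) = Add(-131, Mul(f, Pow(w, 2))))
Add(Function('Z')(-12, h), Mul(-1, -873)) = Add(Add(-131, Mul(-12, Pow(-216, 2))), Mul(-1, -873)) = Add(Add(-131, Mul(-12, 46656)), 873) = Add(Add(-131, -559872), 873) = Add(-560003, 873) = -559130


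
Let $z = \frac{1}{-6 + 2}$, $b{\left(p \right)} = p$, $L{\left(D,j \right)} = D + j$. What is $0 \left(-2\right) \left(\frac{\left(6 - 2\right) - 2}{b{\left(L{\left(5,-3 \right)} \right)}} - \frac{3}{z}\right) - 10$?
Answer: $-10$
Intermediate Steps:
$z = - \frac{1}{4}$ ($z = \frac{1}{-4} = - \frac{1}{4} \approx -0.25$)
$0 \left(-2\right) \left(\frac{\left(6 - 2\right) - 2}{b{\left(L{\left(5,-3 \right)} \right)}} - \frac{3}{z}\right) - 10 = 0 \left(-2\right) \left(\frac{\left(6 - 2\right) - 2}{5 - 3} - \frac{3}{- \frac{1}{4}}\right) - 10 = 0 \left(\frac{4 - 2}{2} - -12\right) - 10 = 0 \left(2 \cdot \frac{1}{2} + 12\right) - 10 = 0 \left(1 + 12\right) - 10 = 0 \cdot 13 - 10 = 0 - 10 = -10$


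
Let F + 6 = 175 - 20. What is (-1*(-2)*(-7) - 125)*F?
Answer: -20711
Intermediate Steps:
F = 149 (F = -6 + (175 - 20) = -6 + 155 = 149)
(-1*(-2)*(-7) - 125)*F = (-1*(-2)*(-7) - 125)*149 = (2*(-7) - 125)*149 = (-14 - 125)*149 = -139*149 = -20711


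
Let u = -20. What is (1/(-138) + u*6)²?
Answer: 274266721/19044 ≈ 14402.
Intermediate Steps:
(1/(-138) + u*6)² = (1/(-138) - 20*6)² = (-1/138 - 120)² = (-16561/138)² = 274266721/19044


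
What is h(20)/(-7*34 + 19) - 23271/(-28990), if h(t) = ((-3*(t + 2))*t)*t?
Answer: 256810783/2116270 ≈ 121.35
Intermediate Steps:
h(t) = t²*(-6 - 3*t) (h(t) = ((-3*(2 + t))*t)*t = ((-6 - 3*t)*t)*t = (t*(-6 - 3*t))*t = t²*(-6 - 3*t))
h(20)/(-7*34 + 19) - 23271/(-28990) = (3*20²*(-2 - 1*20))/(-7*34 + 19) - 23271/(-28990) = (3*400*(-2 - 20))/(-238 + 19) - 23271*(-1/28990) = (3*400*(-22))/(-219) + 23271/28990 = -26400*(-1/219) + 23271/28990 = 8800/73 + 23271/28990 = 256810783/2116270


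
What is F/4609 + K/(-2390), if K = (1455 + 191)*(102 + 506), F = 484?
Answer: -209608316/500705 ≈ -418.63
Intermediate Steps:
K = 1000768 (K = 1646*608 = 1000768)
F/4609 + K/(-2390) = 484/4609 + 1000768/(-2390) = 484*(1/4609) + 1000768*(-1/2390) = 44/419 - 500384/1195 = -209608316/500705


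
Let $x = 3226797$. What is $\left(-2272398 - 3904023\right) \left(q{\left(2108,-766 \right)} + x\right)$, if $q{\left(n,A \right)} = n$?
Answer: $-19943076649005$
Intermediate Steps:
$\left(-2272398 - 3904023\right) \left(q{\left(2108,-766 \right)} + x\right) = \left(-2272398 - 3904023\right) \left(2108 + 3226797\right) = \left(-6176421\right) 3228905 = -19943076649005$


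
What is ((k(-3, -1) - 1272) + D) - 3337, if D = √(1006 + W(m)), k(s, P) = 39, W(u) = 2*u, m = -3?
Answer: -4570 + 10*√10 ≈ -4538.4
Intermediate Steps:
D = 10*√10 (D = √(1006 + 2*(-3)) = √(1006 - 6) = √1000 = 10*√10 ≈ 31.623)
((k(-3, -1) - 1272) + D) - 3337 = ((39 - 1272) + 10*√10) - 3337 = (-1233 + 10*√10) - 3337 = -4570 + 10*√10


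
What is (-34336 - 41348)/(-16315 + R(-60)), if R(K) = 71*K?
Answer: 75684/20575 ≈ 3.6784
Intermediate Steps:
(-34336 - 41348)/(-16315 + R(-60)) = (-34336 - 41348)/(-16315 + 71*(-60)) = -75684/(-16315 - 4260) = -75684/(-20575) = -75684*(-1/20575) = 75684/20575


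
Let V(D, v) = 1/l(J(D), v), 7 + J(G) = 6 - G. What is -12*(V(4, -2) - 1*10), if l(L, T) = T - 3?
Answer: 612/5 ≈ 122.40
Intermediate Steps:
J(G) = -1 - G (J(G) = -7 + (6 - G) = -1 - G)
l(L, T) = -3 + T
V(D, v) = 1/(-3 + v)
-12*(V(4, -2) - 1*10) = -12*(1/(-3 - 2) - 1*10) = -12*(1/(-5) - 10) = -12*(-⅕ - 10) = -12*(-51/5) = 612/5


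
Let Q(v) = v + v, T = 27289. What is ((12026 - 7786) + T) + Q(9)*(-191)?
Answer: 28091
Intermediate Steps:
Q(v) = 2*v
((12026 - 7786) + T) + Q(9)*(-191) = ((12026 - 7786) + 27289) + (2*9)*(-191) = (4240 + 27289) + 18*(-191) = 31529 - 3438 = 28091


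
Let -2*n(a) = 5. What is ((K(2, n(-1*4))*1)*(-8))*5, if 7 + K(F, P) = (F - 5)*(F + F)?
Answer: 760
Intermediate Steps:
n(a) = -5/2 (n(a) = -½*5 = -5/2)
K(F, P) = -7 + 2*F*(-5 + F) (K(F, P) = -7 + (F - 5)*(F + F) = -7 + (-5 + F)*(2*F) = -7 + 2*F*(-5 + F))
((K(2, n(-1*4))*1)*(-8))*5 = (((-7 - 10*2 + 2*2²)*1)*(-8))*5 = (((-7 - 20 + 2*4)*1)*(-8))*5 = (((-7 - 20 + 8)*1)*(-8))*5 = (-19*1*(-8))*5 = -19*(-8)*5 = 152*5 = 760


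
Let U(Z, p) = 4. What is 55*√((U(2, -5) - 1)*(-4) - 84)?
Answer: 220*I*√6 ≈ 538.89*I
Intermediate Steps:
55*√((U(2, -5) - 1)*(-4) - 84) = 55*√((4 - 1)*(-4) - 84) = 55*√(3*(-4) - 84) = 55*√(-12 - 84) = 55*√(-96) = 55*(4*I*√6) = 220*I*√6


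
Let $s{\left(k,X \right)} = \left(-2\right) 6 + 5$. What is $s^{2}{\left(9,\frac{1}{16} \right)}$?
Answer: $49$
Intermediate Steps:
$s{\left(k,X \right)} = -7$ ($s{\left(k,X \right)} = -12 + 5 = -7$)
$s^{2}{\left(9,\frac{1}{16} \right)} = \left(-7\right)^{2} = 49$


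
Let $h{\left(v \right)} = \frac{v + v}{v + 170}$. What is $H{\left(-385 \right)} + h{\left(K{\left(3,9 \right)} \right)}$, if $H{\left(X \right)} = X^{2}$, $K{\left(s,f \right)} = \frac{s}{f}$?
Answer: $\frac{75742977}{511} \approx 1.4823 \cdot 10^{5}$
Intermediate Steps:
$h{\left(v \right)} = \frac{2 v}{170 + v}$
$H{\left(-385 \right)} + h{\left(K{\left(3,9 \right)} \right)} = \left(-385\right)^{2} + \frac{2 \cdot \frac{3}{9}}{170 + \frac{3}{9}} = 148225 + \frac{2 \cdot 3 \cdot \frac{1}{9}}{170 + 3 \cdot \frac{1}{9}} = 148225 + 2 \cdot \frac{1}{3} \frac{1}{170 + \frac{1}{3}} = 148225 + 2 \cdot \frac{1}{3} \frac{1}{\frac{511}{3}} = 148225 + 2 \cdot \frac{1}{3} \cdot \frac{3}{511} = 148225 + \frac{2}{511} = \frac{75742977}{511}$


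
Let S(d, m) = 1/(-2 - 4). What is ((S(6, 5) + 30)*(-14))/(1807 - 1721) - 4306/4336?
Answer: -1635989/279672 ≈ -5.8497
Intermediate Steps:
S(d, m) = -1/6 (S(d, m) = 1/(-6) = -1/6)
((S(6, 5) + 30)*(-14))/(1807 - 1721) - 4306/4336 = ((-1/6 + 30)*(-14))/(1807 - 1721) - 4306/4336 = ((179/6)*(-14))/86 - 4306*1/4336 = -1253/3*1/86 - 2153/2168 = -1253/258 - 2153/2168 = -1635989/279672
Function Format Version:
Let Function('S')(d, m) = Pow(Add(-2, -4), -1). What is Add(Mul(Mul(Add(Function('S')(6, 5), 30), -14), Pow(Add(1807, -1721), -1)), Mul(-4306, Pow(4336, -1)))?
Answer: Rational(-1635989, 279672) ≈ -5.8497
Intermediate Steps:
Function('S')(d, m) = Rational(-1, 6) (Function('S')(d, m) = Pow(-6, -1) = Rational(-1, 6))
Add(Mul(Mul(Add(Function('S')(6, 5), 30), -14), Pow(Add(1807, -1721), -1)), Mul(-4306, Pow(4336, -1))) = Add(Mul(Mul(Add(Rational(-1, 6), 30), -14), Pow(Add(1807, -1721), -1)), Mul(-4306, Pow(4336, -1))) = Add(Mul(Mul(Rational(179, 6), -14), Pow(86, -1)), Mul(-4306, Rational(1, 4336))) = Add(Mul(Rational(-1253, 3), Rational(1, 86)), Rational(-2153, 2168)) = Add(Rational(-1253, 258), Rational(-2153, 2168)) = Rational(-1635989, 279672)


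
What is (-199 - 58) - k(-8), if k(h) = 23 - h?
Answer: -288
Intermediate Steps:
(-199 - 58) - k(-8) = (-199 - 58) - (23 - 1*(-8)) = -257 - (23 + 8) = -257 - 1*31 = -257 - 31 = -288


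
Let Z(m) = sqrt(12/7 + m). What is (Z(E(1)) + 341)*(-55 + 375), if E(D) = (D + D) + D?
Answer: 109120 + 320*sqrt(231)/7 ≈ 1.0981e+5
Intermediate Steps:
E(D) = 3*D (E(D) = 2*D + D = 3*D)
Z(m) = sqrt(12/7 + m) (Z(m) = sqrt(12*(1/7) + m) = sqrt(12/7 + m))
(Z(E(1)) + 341)*(-55 + 375) = (sqrt(84 + 49*(3*1))/7 + 341)*(-55 + 375) = (sqrt(84 + 49*3)/7 + 341)*320 = (sqrt(84 + 147)/7 + 341)*320 = (sqrt(231)/7 + 341)*320 = (341 + sqrt(231)/7)*320 = 109120 + 320*sqrt(231)/7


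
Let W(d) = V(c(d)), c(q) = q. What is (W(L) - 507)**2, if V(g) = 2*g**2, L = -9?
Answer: 119025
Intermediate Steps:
W(d) = 2*d**2
(W(L) - 507)**2 = (2*(-9)**2 - 507)**2 = (2*81 - 507)**2 = (162 - 507)**2 = (-345)**2 = 119025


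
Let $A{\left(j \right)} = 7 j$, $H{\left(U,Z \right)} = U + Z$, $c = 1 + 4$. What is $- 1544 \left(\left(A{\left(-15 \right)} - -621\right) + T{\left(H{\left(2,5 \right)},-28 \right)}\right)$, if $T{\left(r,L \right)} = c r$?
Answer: $-850744$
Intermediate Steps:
$c = 5$
$T{\left(r,L \right)} = 5 r$
$- 1544 \left(\left(A{\left(-15 \right)} - -621\right) + T{\left(H{\left(2,5 \right)},-28 \right)}\right) = - 1544 \left(\left(7 \left(-15\right) - -621\right) + 5 \left(2 + 5\right)\right) = - 1544 \left(\left(-105 + 621\right) + 5 \cdot 7\right) = - 1544 \left(516 + 35\right) = \left(-1544\right) 551 = -850744$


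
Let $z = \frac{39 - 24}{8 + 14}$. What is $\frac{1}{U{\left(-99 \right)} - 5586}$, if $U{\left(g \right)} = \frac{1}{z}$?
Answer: $- \frac{15}{83768} \approx -0.00017907$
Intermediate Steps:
$z = \frac{15}{22} \approx 0.68182$
$U{\left(g \right)} = \frac{22}{15}$ ($U{\left(g \right)} = \frac{1}{\frac{15}{22}} = \frac{22}{15}$)
$\frac{1}{U{\left(-99 \right)} - 5586} = \frac{1}{\frac{22}{15} - 5586} = \frac{1}{- \frac{83768}{15}} = - \frac{15}{83768}$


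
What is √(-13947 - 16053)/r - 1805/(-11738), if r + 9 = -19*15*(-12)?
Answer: 1805/11738 + 100*I*√3/3411 ≈ 0.15377 + 0.050778*I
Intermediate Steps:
r = 3411 (r = -9 - 19*15*(-12) = -9 - 285*(-12) = -9 + 3420 = 3411)
√(-13947 - 16053)/r - 1805/(-11738) = √(-13947 - 16053)/3411 - 1805/(-11738) = √(-30000)*(1/3411) - 1805*(-1/11738) = (100*I*√3)*(1/3411) + 1805/11738 = 100*I*√3/3411 + 1805/11738 = 1805/11738 + 100*I*√3/3411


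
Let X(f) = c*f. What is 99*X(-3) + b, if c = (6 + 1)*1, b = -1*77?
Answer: -2156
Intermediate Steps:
b = -77
c = 7 (c = 7*1 = 7)
X(f) = 7*f
99*X(-3) + b = 99*(7*(-3)) - 77 = 99*(-21) - 77 = -2079 - 77 = -2156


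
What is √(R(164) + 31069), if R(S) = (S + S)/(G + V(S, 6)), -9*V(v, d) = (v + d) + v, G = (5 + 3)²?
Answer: 5*√150433/11 ≈ 176.30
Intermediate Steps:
G = 64 (G = 8² = 64)
V(v, d) = -2*v/9 - d/9 (V(v, d) = -((v + d) + v)/9 = -((d + v) + v)/9 = -(d + 2*v)/9 = -2*v/9 - d/9)
R(S) = 2*S/(190/3 - 2*S/9) (R(S) = (S + S)/(64 + (-2*S/9 - ⅑*6)) = (2*S)/(64 + (-2*S/9 - ⅔)) = (2*S)/(64 + (-⅔ - 2*S/9)) = (2*S)/(190/3 - 2*S/9) = 2*S/(190/3 - 2*S/9))
√(R(164) + 31069) = √(-9*164/(-285 + 164) + 31069) = √(-9*164/(-121) + 31069) = √(-9*164*(-1/121) + 31069) = √(1476/121 + 31069) = √(3760825/121) = 5*√150433/11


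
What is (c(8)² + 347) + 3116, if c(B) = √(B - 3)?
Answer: 3468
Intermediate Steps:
c(B) = √(-3 + B)
(c(8)² + 347) + 3116 = ((√(-3 + 8))² + 347) + 3116 = ((√5)² + 347) + 3116 = (5 + 347) + 3116 = 352 + 3116 = 3468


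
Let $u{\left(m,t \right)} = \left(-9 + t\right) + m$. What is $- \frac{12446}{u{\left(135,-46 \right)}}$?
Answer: $- \frac{6223}{40} \approx -155.57$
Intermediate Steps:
$u{\left(m,t \right)} = -9 + m + t$
$- \frac{12446}{u{\left(135,-46 \right)}} = - \frac{12446}{-9 + 135 - 46} = - \frac{12446}{80} = \left(-12446\right) \frac{1}{80} = - \frac{6223}{40}$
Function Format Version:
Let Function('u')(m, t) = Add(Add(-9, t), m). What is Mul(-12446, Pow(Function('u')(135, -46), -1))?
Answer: Rational(-6223, 40) ≈ -155.57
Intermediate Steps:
Function('u')(m, t) = Add(-9, m, t)
Mul(-12446, Pow(Function('u')(135, -46), -1)) = Mul(-12446, Pow(Add(-9, 135, -46), -1)) = Mul(-12446, Pow(80, -1)) = Mul(-12446, Rational(1, 80)) = Rational(-6223, 40)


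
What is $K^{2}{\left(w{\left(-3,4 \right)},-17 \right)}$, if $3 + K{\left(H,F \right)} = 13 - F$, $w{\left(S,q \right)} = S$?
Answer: $729$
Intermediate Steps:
$K{\left(H,F \right)} = 10 - F$ ($K{\left(H,F \right)} = -3 - \left(-13 + F\right) = 10 - F$)
$K^{2}{\left(w{\left(-3,4 \right)},-17 \right)} = \left(10 - -17\right)^{2} = \left(10 + 17\right)^{2} = 27^{2} = 729$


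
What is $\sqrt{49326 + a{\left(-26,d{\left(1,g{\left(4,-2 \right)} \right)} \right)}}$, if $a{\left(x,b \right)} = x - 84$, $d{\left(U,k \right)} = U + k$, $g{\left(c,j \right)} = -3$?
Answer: $8 \sqrt{769} \approx 221.85$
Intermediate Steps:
$a{\left(x,b \right)} = -84 + x$ ($a{\left(x,b \right)} = x - 84 = -84 + x$)
$\sqrt{49326 + a{\left(-26,d{\left(1,g{\left(4,-2 \right)} \right)} \right)}} = \sqrt{49326 - 110} = \sqrt{49216} = 8 \sqrt{769}$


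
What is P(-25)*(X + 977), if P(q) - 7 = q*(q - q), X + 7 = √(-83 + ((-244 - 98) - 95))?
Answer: 6790 + 14*I*√130 ≈ 6790.0 + 159.62*I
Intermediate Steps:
X = -7 + 2*I*√130 (X = -7 + √(-83 + ((-244 - 98) - 95)) = -7 + √(-83 + (-342 - 95)) = -7 + √(-83 - 437) = -7 + √(-520) = -7 + 2*I*√130 ≈ -7.0 + 22.803*I)
P(q) = 7 (P(q) = 7 + q*(q - q) = 7 + q*0 = 7 + 0 = 7)
P(-25)*(X + 977) = 7*((-7 + 2*I*√130) + 977) = 7*(970 + 2*I*√130) = 6790 + 14*I*√130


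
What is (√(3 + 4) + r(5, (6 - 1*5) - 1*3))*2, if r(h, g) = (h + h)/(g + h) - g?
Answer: 32/3 + 2*√7 ≈ 15.958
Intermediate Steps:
r(h, g) = -g + 2*h/(g + h) (r(h, g) = (2*h)/(g + h) - g = 2*h/(g + h) - g = -g + 2*h/(g + h))
(√(3 + 4) + r(5, (6 - 1*5) - 1*3))*2 = (√(3 + 4) + (-((6 - 1*5) - 1*3)² + 2*5 - 1*((6 - 1*5) - 1*3)*5)/(((6 - 1*5) - 1*3) + 5))*2 = (√7 + (-((6 - 5) - 3)² + 10 - 1*((6 - 5) - 3)*5)/(((6 - 5) - 3) + 5))*2 = (√7 + (-(1 - 3)² + 10 - 1*(1 - 3)*5)/((1 - 3) + 5))*2 = (√7 + (-1*(-2)² + 10 - 1*(-2)*5)/(-2 + 5))*2 = (√7 + (-1*4 + 10 + 10)/3)*2 = (√7 + (-4 + 10 + 10)/3)*2 = (√7 + (⅓)*16)*2 = (√7 + 16/3)*2 = (16/3 + √7)*2 = 32/3 + 2*√7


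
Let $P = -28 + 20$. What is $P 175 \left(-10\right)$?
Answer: $14000$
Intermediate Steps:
$P = -8$
$P 175 \left(-10\right) = \left(-8\right) 175 \left(-10\right) = \left(-1400\right) \left(-10\right) = 14000$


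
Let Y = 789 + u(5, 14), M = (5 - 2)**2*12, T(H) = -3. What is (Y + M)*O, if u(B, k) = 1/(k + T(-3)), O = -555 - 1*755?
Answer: -12927080/11 ≈ -1.1752e+6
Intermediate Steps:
O = -1310 (O = -555 - 755 = -1310)
u(B, k) = 1/(-3 + k) (u(B, k) = 1/(k - 3) = 1/(-3 + k))
M = 108 (M = 3**2*12 = 9*12 = 108)
Y = 8680/11 (Y = 789 + 1/(-3 + 14) = 789 + 1/11 = 8680/11 ≈ 789.09)
(Y + M)*O = (8680/11 + 108)*(-1310) = (9868/11)*(-1310) = -12927080/11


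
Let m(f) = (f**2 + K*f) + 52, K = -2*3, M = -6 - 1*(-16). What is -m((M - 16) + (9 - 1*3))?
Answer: -52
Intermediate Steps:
M = 10 (M = -6 + 16 = 10)
K = -6
m(f) = 52 + f**2 - 6*f (m(f) = (f**2 - 6*f) + 52 = 52 + f**2 - 6*f)
-m((M - 16) + (9 - 1*3)) = -(52 + ((10 - 16) + (9 - 1*3))**2 - 6*((10 - 16) + (9 - 1*3))) = -(52 + (-6 + (9 - 3))**2 - 6*(-6 + (9 - 3))) = -(52 + (-6 + 6)**2 - 6*(-6 + 6)) = -(52 + 0**2 - 6*0) = -(52 + 0 + 0) = -1*52 = -52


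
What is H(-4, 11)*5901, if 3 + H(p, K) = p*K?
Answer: -277347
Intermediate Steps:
H(p, K) = -3 + K*p (H(p, K) = -3 + p*K = -3 + K*p)
H(-4, 11)*5901 = (-3 + 11*(-4))*5901 = (-3 - 44)*5901 = -47*5901 = -277347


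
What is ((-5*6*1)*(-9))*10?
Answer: 2700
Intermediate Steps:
((-5*6*1)*(-9))*10 = (-30*1*(-9))*10 = -30*(-9)*10 = 270*10 = 2700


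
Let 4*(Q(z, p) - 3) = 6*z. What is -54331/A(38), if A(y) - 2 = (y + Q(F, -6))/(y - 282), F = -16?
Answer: -13256764/471 ≈ -28146.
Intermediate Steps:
Q(z, p) = 3 + 3*z/2 (Q(z, p) = 3 + (6*z)/4 = 3 + 3*z/2)
A(y) = 2 + (-21 + y)/(-282 + y) (A(y) = 2 + (y + (3 + (3/2)*(-16)))/(y - 282) = 2 + (y + (3 - 24))/(-282 + y) = 2 + (y - 21)/(-282 + y) = 2 + (-21 + y)/(-282 + y))
-54331/A(38) = -54331*(-282 + 38)/(3*(-195 + 38)) = -54331/(3*(-157)/(-244)) = -54331/(3*(-1/244)*(-157)) = -54331/471/244 = -54331*244/471 = -13256764/471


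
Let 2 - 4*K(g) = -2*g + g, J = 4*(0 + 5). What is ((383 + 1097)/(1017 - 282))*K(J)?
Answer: 1628/147 ≈ 11.075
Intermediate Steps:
J = 20 (J = 4*5 = 20)
K(g) = 1/2 + g/4 (K(g) = 1/2 - (-2*g + g)/4 = 1/2 - (-1)*g/4 = 1/2 + g/4)
((383 + 1097)/(1017 - 282))*K(J) = ((383 + 1097)/(1017 - 282))*(1/2 + (1/4)*20) = (1480/735)*(1/2 + 5) = (1480*(1/735))*(11/2) = (296/147)*(11/2) = 1628/147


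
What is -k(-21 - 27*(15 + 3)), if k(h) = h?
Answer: 507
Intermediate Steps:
-k(-21 - 27*(15 + 3)) = -(-21 - 27*(15 + 3)) = -(-21 - 27*18) = -(-21 - 486) = -1*(-507) = 507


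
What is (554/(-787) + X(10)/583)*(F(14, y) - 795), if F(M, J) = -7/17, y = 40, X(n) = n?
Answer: 250643792/458821 ≈ 546.28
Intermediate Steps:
F(M, J) = -7/17 (F(M, J) = -7*1/17 = -7/17)
(554/(-787) + X(10)/583)*(F(14, y) - 795) = (554/(-787) + 10/583)*(-7/17 - 795) = (554*(-1/787) + 10*(1/583))*(-13522/17) = (-554/787 + 10/583)*(-13522/17) = -315112/458821*(-13522/17) = 250643792/458821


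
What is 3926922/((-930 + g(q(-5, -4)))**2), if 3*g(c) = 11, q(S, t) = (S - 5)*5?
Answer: 35342298/7722841 ≈ 4.5763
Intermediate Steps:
q(S, t) = -25 + 5*S (q(S, t) = (-5 + S)*5 = -25 + 5*S)
g(c) = 11/3 (g(c) = (1/3)*11 = 11/3)
3926922/((-930 + g(q(-5, -4)))**2) = 3926922/((-930 + 11/3)**2) = 3926922/((-2779/3)**2) = 3926922/(7722841/9) = 3926922*(9/7722841) = 35342298/7722841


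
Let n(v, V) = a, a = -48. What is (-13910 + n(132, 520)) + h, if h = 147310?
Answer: 133352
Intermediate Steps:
n(v, V) = -48
(-13910 + n(132, 520)) + h = (-13910 - 48) + 147310 = -13958 + 147310 = 133352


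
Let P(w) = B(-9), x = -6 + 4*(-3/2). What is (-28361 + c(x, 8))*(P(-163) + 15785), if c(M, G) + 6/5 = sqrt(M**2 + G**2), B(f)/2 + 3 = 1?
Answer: -2237919391/5 + 63124*sqrt(13) ≈ -4.4736e+8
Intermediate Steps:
B(f) = -4 (B(f) = -6 + 2*1 = -6 + 2 = -4)
x = -12 (x = -6 + 4*(-3*1/2) = -6 + 4*(-3/2) = -6 - 6 = -12)
P(w) = -4
c(M, G) = -6/5 + sqrt(G**2 + M**2) (c(M, G) = -6/5 + sqrt(M**2 + G**2) = -6/5 + sqrt(G**2 + M**2))
(-28361 + c(x, 8))*(P(-163) + 15785) = (-28361 + (-6/5 + sqrt(8**2 + (-12)**2)))*(-4 + 15785) = (-28361 + (-6/5 + sqrt(64 + 144)))*15781 = (-28361 + (-6/5 + sqrt(208)))*15781 = (-28361 + (-6/5 + 4*sqrt(13)))*15781 = (-141811/5 + 4*sqrt(13))*15781 = -2237919391/5 + 63124*sqrt(13)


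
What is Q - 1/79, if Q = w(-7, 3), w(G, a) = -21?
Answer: -1660/79 ≈ -21.013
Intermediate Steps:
Q = -21
Q - 1/79 = -21 - 1/79 = -1660/79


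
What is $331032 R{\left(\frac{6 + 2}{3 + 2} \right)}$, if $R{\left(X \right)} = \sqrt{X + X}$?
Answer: $\frac{1324128 \sqrt{5}}{5} \approx 5.9217 \cdot 10^{5}$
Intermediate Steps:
$R{\left(X \right)} = \sqrt{2} \sqrt{X}$ ($R{\left(X \right)} = \sqrt{2 X} = \sqrt{2} \sqrt{X}$)
$331032 R{\left(\frac{6 + 2}{3 + 2} \right)} = 331032 \sqrt{2} \sqrt{\frac{6 + 2}{3 + 2}} = 331032 \sqrt{2} \sqrt{\frac{8}{5}} = 331032 \sqrt{2} \frac{2 \sqrt{10}}{5} = 331032 \frac{4 \sqrt{5}}{5} = \frac{1324128 \sqrt{5}}{5}$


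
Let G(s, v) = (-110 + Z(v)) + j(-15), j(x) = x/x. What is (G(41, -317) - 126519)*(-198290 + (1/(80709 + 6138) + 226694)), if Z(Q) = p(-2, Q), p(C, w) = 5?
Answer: -312353893577747/86847 ≈ -3.5966e+9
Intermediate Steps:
Z(Q) = 5
j(x) = 1
G(s, v) = -104 (G(s, v) = (-110 + 5) + 1 = -105 + 1 = -104)
(G(41, -317) - 126519)*(-198290 + (1/(80709 + 6138) + 226694)) = (-104 - 126519)*(-198290 + (1/(80709 + 6138) + 226694)) = -126623*(-198290 + (1/86847 + 226694)) = -126623*(-198290 + 19687693819/86847) = -126623*2466802189/86847 = -312353893577747/86847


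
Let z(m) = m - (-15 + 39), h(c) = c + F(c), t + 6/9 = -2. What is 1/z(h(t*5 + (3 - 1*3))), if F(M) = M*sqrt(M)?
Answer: -63/6352 + 15*I*sqrt(30)/6352 ≈ -0.0099181 + 0.012934*I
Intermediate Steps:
F(M) = M**(3/2)
t = -8/3 (t = -2/3 - 2 = -8/3 ≈ -2.6667)
h(c) = c + c**(3/2)
z(m) = -24 + m (z(m) = m - 1*24 = m - 24 = -24 + m)
1/z(h(t*5 + (3 - 1*3))) = 1/(-24 + ((-8/3*5 + (3 - 1*3)) + (-8/3*5 + (3 - 1*3))**(3/2))) = 1/(-24 + ((-40/3 + (3 - 3)) + (-40/3 + (3 - 3))**(3/2))) = 1/(-24 + ((-40/3 + 0) + (-40/3 + 0)**(3/2))) = 1/(-24 + (-40/3 + (-40/3)**(3/2))) = 1/(-24 + (-40/3 - 80*I*sqrt(30)/9)) = 1/(-112/3 - 80*I*sqrt(30)/9)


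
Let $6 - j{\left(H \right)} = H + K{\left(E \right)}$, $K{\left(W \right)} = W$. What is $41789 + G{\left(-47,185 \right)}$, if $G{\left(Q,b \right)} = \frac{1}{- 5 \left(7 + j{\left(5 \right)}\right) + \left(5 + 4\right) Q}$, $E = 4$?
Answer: $\frac{18512526}{443} \approx 41789.0$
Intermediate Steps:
$j{\left(H \right)} = 2 - H$ ($j{\left(H \right)} = 6 - \left(H + 4\right) = 6 - \left(4 + H\right) = 2 - H$)
$G{\left(Q,b \right)} = \frac{1}{-20 + 9 Q}$ ($G{\left(Q,b \right)} = \frac{1}{- 5 \left(7 + \left(2 - 5\right)\right) + \left(5 + 4\right) Q} = \frac{1}{- 5 \left(7 + \left(2 - 5\right)\right) + 9 Q} = \frac{1}{- 5 \left(7 - 3\right) + 9 Q} = \frac{1}{\left(-5\right) 4 + 9 Q} = \frac{1}{-20 + 9 Q}$)
$41789 + G{\left(-47,185 \right)} = 41789 + \frac{1}{-20 + 9 \left(-47\right)} = 41789 + \frac{1}{-20 - 423} = 41789 + \frac{1}{-443} = 41789 - \frac{1}{443} = \frac{18512526}{443}$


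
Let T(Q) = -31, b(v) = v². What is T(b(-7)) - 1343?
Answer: -1374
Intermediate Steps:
T(b(-7)) - 1343 = -31 - 1343 = -1374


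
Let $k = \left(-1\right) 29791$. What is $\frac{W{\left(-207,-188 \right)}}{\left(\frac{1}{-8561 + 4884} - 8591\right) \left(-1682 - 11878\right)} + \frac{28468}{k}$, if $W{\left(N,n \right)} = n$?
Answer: $- \frac{3048560031434989}{3190231084690920} \approx -0.95559$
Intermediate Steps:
$k = -29791$
$\frac{W{\left(-207,-188 \right)}}{\left(\frac{1}{-8561 + 4884} - 8591\right) \left(-1682 - 11878\right)} + \frac{28468}{k} = - \frac{188}{\left(\frac{1}{-8561 + 4884} - 8591\right) \left(-1682 - 11878\right)} + \frac{28468}{-29791} = - \frac{188}{\left(\frac{1}{-3677} - 8591\right) \left(-13560\right)} + 28468 \left(- \frac{1}{29791}\right) = - \frac{188}{\left(- \frac{1}{3677} - 8591\right) \left(-13560\right)} - \frac{28468}{29791} = - \frac{188}{\left(- \frac{31589108}{3677}\right) \left(-13560\right)} - \frac{28468}{29791} = - \frac{188}{\frac{428348304480}{3677}} - \frac{28468}{29791} = \left(-188\right) \frac{3677}{428348304480} - \frac{28468}{29791} = - \frac{172819}{107087076120} - \frac{28468}{29791} = - \frac{3048560031434989}{3190231084690920}$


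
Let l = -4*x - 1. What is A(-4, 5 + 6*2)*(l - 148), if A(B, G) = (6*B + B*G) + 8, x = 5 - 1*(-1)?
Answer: 14532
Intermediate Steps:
x = 6 (x = 5 + 1 = 6)
A(B, G) = 8 + 6*B + B*G
l = -25 (l = -4*6 - 1 = -24 - 1 = -25)
A(-4, 5 + 6*2)*(l - 148) = (8 + 6*(-4) - 4*(5 + 6*2))*(-25 - 148) = (8 - 24 - 4*(5 + 12))*(-173) = (8 - 24 - 4*17)*(-173) = (8 - 24 - 68)*(-173) = -84*(-173) = 14532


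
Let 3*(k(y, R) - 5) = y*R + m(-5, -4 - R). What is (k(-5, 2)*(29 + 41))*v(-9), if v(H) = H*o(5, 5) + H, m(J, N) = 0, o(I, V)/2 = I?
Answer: -11550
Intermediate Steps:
o(I, V) = 2*I
k(y, R) = 5 + R*y/3 (k(y, R) = 5 + (y*R + 0)/3 = 5 + (R*y + 0)/3 = 5 + (R*y)/3 = 5 + R*y/3)
v(H) = 11*H (v(H) = H*(2*5) + H = H*10 + H = 10*H + H = 11*H)
(k(-5, 2)*(29 + 41))*v(-9) = ((5 + (⅓)*2*(-5))*(29 + 41))*(11*(-9)) = ((5 - 10/3)*70)*(-99) = ((5/3)*70)*(-99) = (350/3)*(-99) = -11550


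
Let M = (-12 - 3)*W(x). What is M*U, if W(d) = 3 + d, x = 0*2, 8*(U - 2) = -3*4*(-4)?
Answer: -360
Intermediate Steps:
U = 8 (U = 2 + (-3*4*(-4))/8 = 2 + (-12*(-4))/8 = 2 + (⅛)*48 = 2 + 6 = 8)
x = 0
M = -45 (M = (-12 - 3)*(3 + 0) = -15*3 = -45)
M*U = -45*8 = -360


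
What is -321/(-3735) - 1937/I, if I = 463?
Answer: -2362024/576435 ≈ -4.0976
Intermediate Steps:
-321/(-3735) - 1937/I = -321/(-3735) - 1937/463 = -321*(-1/3735) - 1937*1/463 = 107/1245 - 1937/463 = -2362024/576435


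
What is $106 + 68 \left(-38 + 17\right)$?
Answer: $-1322$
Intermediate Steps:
$106 + 68 \left(-38 + 17\right) = 106 + 68 \left(-21\right) = 106 - 1428 = -1322$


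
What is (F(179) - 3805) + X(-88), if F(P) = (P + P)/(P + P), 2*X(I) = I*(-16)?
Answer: -3100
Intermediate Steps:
X(I) = -8*I (X(I) = (I*(-16))/2 = (-16*I)/2 = -8*I)
F(P) = 1 (F(P) = (2*P)/((2*P)) = (2*P)*(1/(2*P)) = 1)
(F(179) - 3805) + X(-88) = (1 - 3805) - 8*(-88) = -3804 + 704 = -3100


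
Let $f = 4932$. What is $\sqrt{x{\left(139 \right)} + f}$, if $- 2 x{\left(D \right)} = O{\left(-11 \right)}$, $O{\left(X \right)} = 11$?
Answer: $\frac{\sqrt{19706}}{2} \approx 70.189$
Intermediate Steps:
$x{\left(D \right)} = - \frac{11}{2}$ ($x{\left(D \right)} = \left(- \frac{1}{2}\right) 11 = - \frac{11}{2}$)
$\sqrt{x{\left(139 \right)} + f} = \sqrt{- \frac{11}{2} + 4932} = \sqrt{\frac{9853}{2}} = \frac{\sqrt{19706}}{2}$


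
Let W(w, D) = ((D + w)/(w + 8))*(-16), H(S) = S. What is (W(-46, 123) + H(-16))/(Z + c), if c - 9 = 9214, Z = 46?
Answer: 24/13547 ≈ 0.0017716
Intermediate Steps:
c = 9223 (c = 9 + 9214 = 9223)
W(w, D) = -16*(D + w)/(8 + w) (W(w, D) = ((D + w)/(8 + w))*(-16) = -16*(D + w)/(8 + w))
(W(-46, 123) + H(-16))/(Z + c) = (16*(-1*123 - 1*(-46))/(8 - 46) - 16)/(46 + 9223) = (16*(-123 + 46)/(-38) - 16)/9269 = (16*(-1/38)*(-77) - 16)*(1/9269) = (616/19 - 16)*(1/9269) = (312/19)*(1/9269) = 24/13547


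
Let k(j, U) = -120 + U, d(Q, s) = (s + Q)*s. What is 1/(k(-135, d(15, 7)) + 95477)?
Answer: 1/95511 ≈ 1.0470e-5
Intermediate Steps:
d(Q, s) = s*(Q + s) (d(Q, s) = (Q + s)*s = s*(Q + s))
1/(k(-135, d(15, 7)) + 95477) = 1/((-120 + 7*(15 + 7)) + 95477) = 1/((-120 + 7*22) + 95477) = 1/((-120 + 154) + 95477) = 1/(34 + 95477) = 1/95511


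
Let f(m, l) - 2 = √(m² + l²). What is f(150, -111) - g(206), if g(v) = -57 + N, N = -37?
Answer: 96 + 3*√3869 ≈ 282.60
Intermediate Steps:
g(v) = -94 (g(v) = -57 - 37 = -94)
f(m, l) = 2 + √(l² + m²) (f(m, l) = 2 + √(m² + l²) = 2 + √(l² + m²))
f(150, -111) - g(206) = (2 + √((-111)² + 150²)) - 1*(-94) = (2 + √(12321 + 22500)) + 94 = (2 + √34821) + 94 = (2 + 3*√3869) + 94 = 96 + 3*√3869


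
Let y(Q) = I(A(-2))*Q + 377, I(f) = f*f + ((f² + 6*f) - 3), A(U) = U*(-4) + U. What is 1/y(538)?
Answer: 1/56867 ≈ 1.7585e-5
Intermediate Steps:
A(U) = -3*U (A(U) = -4*U + U = -3*U)
I(f) = -3 + 2*f² + 6*f (I(f) = f² + (-3 + f² + 6*f) = -3 + 2*f² + 6*f)
y(Q) = 377 + 105*Q (y(Q) = (-3 + 2*(-3*(-2))² + 6*(-3*(-2)))*Q + 377 = (-3 + 2*6² + 6*6)*Q + 377 = (-3 + 2*36 + 36)*Q + 377 = (-3 + 72 + 36)*Q + 377 = 105*Q + 377 = 377 + 105*Q)
1/y(538) = 1/(377 + 105*538) = 1/(377 + 56490) = 1/56867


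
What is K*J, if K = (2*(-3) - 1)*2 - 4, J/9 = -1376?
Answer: 222912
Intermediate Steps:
J = -12384 (J = 9*(-1376) = -12384)
K = -18 (K = (-6 - 1)*2 - 4 = -7*2 - 4 = -14 - 4 = -18)
K*J = -18*(-12384) = 222912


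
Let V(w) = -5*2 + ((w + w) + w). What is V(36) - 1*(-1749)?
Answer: 1847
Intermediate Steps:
V(w) = -10 + 3*w (V(w) = -10 + (2*w + w) = -10 + 3*w)
V(36) - 1*(-1749) = (-10 + 3*36) - 1*(-1749) = (-10 + 108) + 1749 = 98 + 1749 = 1847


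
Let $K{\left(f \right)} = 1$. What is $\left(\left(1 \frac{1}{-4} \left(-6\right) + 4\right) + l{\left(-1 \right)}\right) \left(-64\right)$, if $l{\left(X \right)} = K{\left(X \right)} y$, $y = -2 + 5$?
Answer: $-544$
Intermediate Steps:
$y = 3$
$l{\left(X \right)} = 3$ ($l{\left(X \right)} = 1 \cdot 3 = 3$)
$\left(\left(1 \frac{1}{-4} \left(-6\right) + 4\right) + l{\left(-1 \right)}\right) \left(-64\right) = \left(\left(1 \frac{1}{-4} \left(-6\right) + 4\right) + 3\right) \left(-64\right) = \left(\left(1 \left(- \frac{1}{4}\right) \left(-6\right) + 4\right) + 3\right) \left(-64\right) = \left(\left(\left(- \frac{1}{4}\right) \left(-6\right) + 4\right) + 3\right) \left(-64\right) = \left(\left(\frac{3}{2} + 4\right) + 3\right) \left(-64\right) = \left(\frac{11}{2} + 3\right) \left(-64\right) = \frac{17}{2} \left(-64\right) = -544$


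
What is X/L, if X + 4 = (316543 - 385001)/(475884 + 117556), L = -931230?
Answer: 1221109/276314565600 ≈ 4.4193e-6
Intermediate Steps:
X = -1221109/296720 (X = -4 + (316543 - 385001)/(475884 + 117556) = -4 - 68458/593440 = -4 - 68458*1/593440 = -4 - 34229/296720 = -1221109/296720 ≈ -4.1154)
X/L = -1221109/296720/(-931230) = -1221109/296720*(-1/931230) = 1221109/276314565600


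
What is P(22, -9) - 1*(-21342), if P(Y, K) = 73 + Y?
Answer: 21437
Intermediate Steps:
P(22, -9) - 1*(-21342) = (73 + 22) - 1*(-21342) = 95 + 21342 = 21437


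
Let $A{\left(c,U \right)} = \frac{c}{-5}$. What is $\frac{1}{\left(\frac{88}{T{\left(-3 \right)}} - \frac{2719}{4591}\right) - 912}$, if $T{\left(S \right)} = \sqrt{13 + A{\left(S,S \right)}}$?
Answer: $- \frac{326994374417}{298208502399777} - \frac{927400364 \sqrt{85}}{298208502399777} \approx -0.0011252$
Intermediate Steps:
$A{\left(c,U \right)} = - \frac{c}{5}$ ($A{\left(c,U \right)} = c \left(- \frac{1}{5}\right) = - \frac{c}{5}$)
$T{\left(S \right)} = \sqrt{13 - \frac{S}{5}}$
$\frac{1}{\left(\frac{88}{T{\left(-3 \right)}} - \frac{2719}{4591}\right) - 912} = \frac{1}{\left(\frac{88}{\frac{1}{5} \sqrt{325 - -15}} - \frac{2719}{4591}\right) - 912} = \frac{1}{\left(\frac{88}{\frac{1}{5} \sqrt{325 + 15}} - \frac{2719}{4591}\right) - 912} = \frac{1}{\left(\frac{88}{\frac{1}{5} \sqrt{340}} - \frac{2719}{4591}\right) - 912} = \frac{1}{\left(\frac{88}{\frac{1}{5} \cdot 2 \sqrt{85}} - \frac{2719}{4591}\right) - 912} = \frac{1}{\left(\frac{88}{\frac{2}{5} \sqrt{85}} - \frac{2719}{4591}\right) - 912} = \frac{1}{\left(88 \frac{\sqrt{85}}{34} - \frac{2719}{4591}\right) - 912} = \frac{1}{\left(\frac{44 \sqrt{85}}{17} - \frac{2719}{4591}\right) - 912} = \frac{1}{\left(- \frac{2719}{4591} + \frac{44 \sqrt{85}}{17}\right) - 912} = \frac{1}{- \frac{4189711}{4591} + \frac{44 \sqrt{85}}{17}}$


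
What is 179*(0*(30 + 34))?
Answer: 0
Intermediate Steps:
179*(0*(30 + 34)) = 179*(0*64) = 179*0 = 0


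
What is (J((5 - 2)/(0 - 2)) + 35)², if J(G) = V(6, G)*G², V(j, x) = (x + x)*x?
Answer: 130321/64 ≈ 2036.3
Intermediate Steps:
V(j, x) = 2*x² (V(j, x) = (2*x)*x = 2*x²)
J(G) = 2*G⁴ (J(G) = (2*G²)*G² = 2*G⁴)
(J((5 - 2)/(0 - 2)) + 35)² = (2*((5 - 2)/(0 - 2))⁴ + 35)² = (2*(3/(-2))⁴ + 35)² = (2*(3*(-½))⁴ + 35)² = (2*(-3/2)⁴ + 35)² = (2*(81/16) + 35)² = (81/8 + 35)² = (361/8)² = 130321/64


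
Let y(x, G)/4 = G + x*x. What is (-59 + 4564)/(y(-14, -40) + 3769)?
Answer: 4505/4393 ≈ 1.0255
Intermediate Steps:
y(x, G) = 4*G + 4*x**2 (y(x, G) = 4*(G + x*x) = 4*(G + x**2) = 4*G + 4*x**2)
(-59 + 4564)/(y(-14, -40) + 3769) = (-59 + 4564)/((4*(-40) + 4*(-14)**2) + 3769) = 4505/((-160 + 4*196) + 3769) = 4505/((-160 + 784) + 3769) = 4505/(624 + 3769) = 4505/4393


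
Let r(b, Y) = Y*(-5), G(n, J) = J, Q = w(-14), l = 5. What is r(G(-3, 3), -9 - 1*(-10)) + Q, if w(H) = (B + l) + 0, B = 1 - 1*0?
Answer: 1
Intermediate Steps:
B = 1 (B = 1 + 0 = 1)
w(H) = 6 (w(H) = (1 + 5) + 0 = 6 + 0 = 6)
Q = 6
r(b, Y) = -5*Y
r(G(-3, 3), -9 - 1*(-10)) + Q = -5*(-9 - 1*(-10)) + 6 = -5*(-9 + 10) + 6 = -5*1 + 6 = -5 + 6 = 1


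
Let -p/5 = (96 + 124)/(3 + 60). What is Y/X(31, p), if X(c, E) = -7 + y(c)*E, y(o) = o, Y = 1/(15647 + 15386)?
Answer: -63/1071910853 ≈ -5.8774e-8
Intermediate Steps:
Y = 1/31033 ≈ 3.2224e-5
p = -1100/63 (p = -5*(96 + 124)/(3 + 60) = -1100/63 ≈ -17.460)
X(c, E) = -7 + E*c (X(c, E) = -7 + c*E = -7 + E*c)
Y/X(31, p) = 1/(31033*(-7 - 1100/63*31)) = 1/(31033*(-7 - 34100/63)) = 1/(31033*(-34541/63)) = (1/31033)*(-63/34541) = -63/1071910853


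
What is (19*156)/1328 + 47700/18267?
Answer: 9790749/2021548 ≈ 4.8432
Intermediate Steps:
(19*156)/1328 + 47700/18267 = 2964*(1/1328) + 47700*(1/18267) = 741/332 + 15900/6089 = 9790749/2021548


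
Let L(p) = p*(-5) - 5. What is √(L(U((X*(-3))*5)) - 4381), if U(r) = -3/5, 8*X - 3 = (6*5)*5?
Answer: 3*I*√487 ≈ 66.204*I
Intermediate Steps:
X = 153/8 (X = 3/8 + ((6*5)*5)/8 = 3/8 + (30*5)/8 = 3/8 + (⅛)*150 = 3/8 + 75/4 = 153/8 ≈ 19.125)
U(r) = -⅗ (U(r) = -3*⅕ = -⅗)
L(p) = -5 - 5*p (L(p) = -5*p - 5 = -5 - 5*p)
√(L(U((X*(-3))*5)) - 4381) = √((-5 - 5*(-⅗)) - 4381) = √((-5 + 3) - 4381) = √(-2 - 4381) = √(-4383) = 3*I*√487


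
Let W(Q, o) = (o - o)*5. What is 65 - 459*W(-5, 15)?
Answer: 65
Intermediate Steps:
W(Q, o) = 0 (W(Q, o) = 0*5 = 0)
65 - 459*W(-5, 15) = 65 - 459*0 = 65 + 0 = 65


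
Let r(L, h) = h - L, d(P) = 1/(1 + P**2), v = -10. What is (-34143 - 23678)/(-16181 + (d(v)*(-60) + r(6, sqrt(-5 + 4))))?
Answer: 9547961319187/2673051703010 + 589832021*I/2673051703010 ≈ 3.5719 + 0.00022066*I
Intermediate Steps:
(-34143 - 23678)/(-16181 + (d(v)*(-60) + r(6, sqrt(-5 + 4)))) = (-34143 - 23678)/(-16181 + (-60/(1 + (-10)**2) + (sqrt(-5 + 4) - 1*6))) = -57821/(-16181 + (-60/(1 + 100) + (sqrt(-1) - 6))) = -57821/(-16181 + (-60/101 + (I - 6))) = -57821/(-16181 + ((1/101)*(-60) + (-6 + I))) = -57821/(-16181 + (-60/101 + (-6 + I))) = -57821/(-16181 + (-666/101 + I)) = -57821*10201*(-1634947/101 - I)/2673051703010 = -589832021*(-1634947/101 - I)/2673051703010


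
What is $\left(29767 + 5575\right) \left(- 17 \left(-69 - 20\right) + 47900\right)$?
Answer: $1746354246$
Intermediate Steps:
$\left(29767 + 5575\right) \left(- 17 \left(-69 - 20\right) + 47900\right) = 35342 \left(\left(-17\right) \left(-89\right) + 47900\right) = 35342 \left(1513 + 47900\right) = 35342 \cdot 49413 = 1746354246$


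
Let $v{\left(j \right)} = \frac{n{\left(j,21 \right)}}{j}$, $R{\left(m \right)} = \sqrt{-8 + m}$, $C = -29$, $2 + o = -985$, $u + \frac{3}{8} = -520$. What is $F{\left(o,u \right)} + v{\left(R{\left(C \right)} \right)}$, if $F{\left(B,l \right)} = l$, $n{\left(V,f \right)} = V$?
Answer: $- \frac{4155}{8} \approx -519.38$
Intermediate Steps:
$u = - \frac{4163}{8}$ ($u = - \frac{3}{8} - 520 = - \frac{4163}{8} \approx -520.38$)
$o = -987$ ($o = -2 - 985 = -987$)
$v{\left(j \right)} = 1$ ($v{\left(j \right)} = \frac{j}{j} = 1$)
$F{\left(o,u \right)} + v{\left(R{\left(C \right)} \right)} = - \frac{4163}{8} + 1 = - \frac{4155}{8}$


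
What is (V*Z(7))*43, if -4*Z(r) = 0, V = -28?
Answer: 0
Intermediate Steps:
Z(r) = 0 (Z(r) = -¼*0 = 0)
(V*Z(7))*43 = -28*0*43 = 0*43 = 0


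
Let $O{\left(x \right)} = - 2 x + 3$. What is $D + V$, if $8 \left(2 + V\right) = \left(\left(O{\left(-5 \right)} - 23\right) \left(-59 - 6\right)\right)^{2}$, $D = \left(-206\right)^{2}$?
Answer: $\frac{190493}{2} \approx 95247.0$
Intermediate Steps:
$O{\left(x \right)} = 3 - 2 x$
$D = 42436$
$V = \frac{105621}{2}$ ($V = -2 + \frac{\left(\left(\left(3 - -10\right) - 23\right) \left(-59 - 6\right)\right)^{2}}{8} = -2 + \frac{\left(\left(\left(3 + 10\right) - 23\right) \left(-65\right)\right)^{2}}{8} = -2 + \frac{\left(\left(13 - 23\right) \left(-65\right)\right)^{2}}{8} = -2 + \frac{\left(\left(-10\right) \left(-65\right)\right)^{2}}{8} = -2 + \frac{650^{2}}{8} = -2 + \frac{1}{8} \cdot 422500 = -2 + \frac{105625}{2} = \frac{105621}{2} \approx 52811.0$)
$D + V = 42436 + \frac{105621}{2} = \frac{190493}{2}$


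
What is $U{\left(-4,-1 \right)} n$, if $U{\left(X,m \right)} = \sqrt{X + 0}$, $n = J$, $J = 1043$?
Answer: $2086 i \approx 2086.0 i$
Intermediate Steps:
$n = 1043$
$U{\left(X,m \right)} = \sqrt{X}$
$U{\left(-4,-1 \right)} n = \sqrt{-4} \cdot 1043 = 2 i 1043 = 2086 i$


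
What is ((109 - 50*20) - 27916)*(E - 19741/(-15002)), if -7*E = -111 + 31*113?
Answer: 1461914833779/105014 ≈ 1.3921e+7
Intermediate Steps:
E = -3392/7 (E = -(-111 + 31*113)/7 = -(-111 + 3503)/7 = -⅐*3392 = -3392/7 ≈ -484.57)
((109 - 50*20) - 27916)*(E - 19741/(-15002)) = ((109 - 50*20) - 27916)*(-3392/7 - 19741/(-15002)) = ((109 - 1000) - 27916)*(-3392/7 - 19741*(-1/15002)) = (-891 - 27916)*(-3392/7 + 19741/15002) = -28807*(-50748597/105014) = 1461914833779/105014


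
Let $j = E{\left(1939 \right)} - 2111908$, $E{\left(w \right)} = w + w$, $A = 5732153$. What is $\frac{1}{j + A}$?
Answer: $\frac{1}{3624123} \approx 2.7593 \cdot 10^{-7}$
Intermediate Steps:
$E{\left(w \right)} = 2 w$
$j = -2108030$ ($j = 2 \cdot 1939 - 2111908 = 3878 - 2111908 = -2108030$)
$\frac{1}{j + A} = \frac{1}{-2108030 + 5732153} = \frac{1}{3624123}$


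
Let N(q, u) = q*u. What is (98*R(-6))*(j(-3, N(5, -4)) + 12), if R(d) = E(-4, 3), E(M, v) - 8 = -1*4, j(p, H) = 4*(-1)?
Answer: 3136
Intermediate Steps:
j(p, H) = -4
E(M, v) = 4 (E(M, v) = 8 - 1*4 = 8 - 4 = 4)
R(d) = 4
(98*R(-6))*(j(-3, N(5, -4)) + 12) = (98*4)*(-4 + 12) = 392*8 = 3136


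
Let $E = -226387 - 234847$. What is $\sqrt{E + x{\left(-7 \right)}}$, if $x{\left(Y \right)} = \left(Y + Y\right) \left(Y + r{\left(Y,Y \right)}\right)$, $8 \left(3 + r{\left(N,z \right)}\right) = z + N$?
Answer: $\frac{i \sqrt{1844278}}{2} \approx 679.02 i$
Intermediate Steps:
$r{\left(N,z \right)} = -3 + \frac{N}{8} + \frac{z}{8}$ ($r{\left(N,z \right)} = -3 + \frac{z + N}{8} = -3 + \frac{N + z}{8} = -3 + \left(\frac{N}{8} + \frac{z}{8}\right) = -3 + \frac{N}{8} + \frac{z}{8}$)
$x{\left(Y \right)} = 2 Y \left(-3 + \frac{5 Y}{4}\right)$ ($x{\left(Y \right)} = \left(Y + Y\right) \left(Y + \left(-3 + \frac{Y}{8} + \frac{Y}{8}\right)\right) = 2 Y \left(Y + \left(-3 + \frac{Y}{4}\right)\right) = 2 Y \left(-3 + \frac{5 Y}{4}\right)$)
$E = -461234$ ($E = -226387 - 234847 = -461234$)
$\sqrt{E + x{\left(-7 \right)}} = \sqrt{-461234 + \frac{1}{2} \left(-7\right) \left(-12 + 5 \left(-7\right)\right)} = \sqrt{-461234 + \frac{1}{2} \left(-7\right) \left(-12 - 35\right)} = \sqrt{-461234 + \frac{1}{2} \left(-7\right) \left(-47\right)} = \sqrt{-461234 + \frac{329}{2}} = \sqrt{- \frac{922139}{2}} = \frac{i \sqrt{1844278}}{2}$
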